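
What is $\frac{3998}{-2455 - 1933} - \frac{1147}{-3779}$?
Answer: $- \frac{5037703}{8291126} \approx -0.6076$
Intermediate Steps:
$\frac{3998}{-2455 - 1933} - \frac{1147}{-3779} = \frac{3998}{-4388} - - \frac{1147}{3779} = 3998 \left(- \frac{1}{4388}\right) + \frac{1147}{3779} = - \frac{1999}{2194} + \frac{1147}{3779} = - \frac{5037703}{8291126}$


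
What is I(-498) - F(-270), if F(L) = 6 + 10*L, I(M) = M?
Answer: 2196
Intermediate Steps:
I(-498) - F(-270) = -498 - (6 + 10*(-270)) = -498 - (6 - 2700) = -498 - 1*(-2694) = -498 + 2694 = 2196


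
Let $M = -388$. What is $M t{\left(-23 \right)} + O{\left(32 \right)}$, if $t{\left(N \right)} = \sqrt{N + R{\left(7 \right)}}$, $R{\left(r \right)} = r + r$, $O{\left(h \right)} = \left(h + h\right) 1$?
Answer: $64 - 1164 i \approx 64.0 - 1164.0 i$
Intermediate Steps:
$O{\left(h \right)} = 2 h$ ($O{\left(h \right)} = 2 h 1 = 2 h$)
$R{\left(r \right)} = 2 r$
$t{\left(N \right)} = \sqrt{14 + N}$ ($t{\left(N \right)} = \sqrt{N + 2 \cdot 7} = \sqrt{N + 14} = \sqrt{14 + N}$)
$M t{\left(-23 \right)} + O{\left(32 \right)} = - 388 \sqrt{14 - 23} + 2 \cdot 32 = - 388 \sqrt{-9} + 64 = - 388 \cdot 3 i + 64 = - 1164 i + 64 = 64 - 1164 i$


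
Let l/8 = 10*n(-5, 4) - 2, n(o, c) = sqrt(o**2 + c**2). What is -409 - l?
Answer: -393 - 80*sqrt(41) ≈ -905.25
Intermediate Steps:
n(o, c) = sqrt(c**2 + o**2)
l = -16 + 80*sqrt(41) (l = 8*(10*sqrt(4**2 + (-5)**2) - 2) = 8*(10*sqrt(16 + 25) - 2) = 8*(10*sqrt(41) - 2) = 8*(-2 + 10*sqrt(41)) = -16 + 80*sqrt(41) ≈ 496.25)
-409 - l = -409 - (-16 + 80*sqrt(41)) = -409 + (16 - 80*sqrt(41)) = -393 - 80*sqrt(41)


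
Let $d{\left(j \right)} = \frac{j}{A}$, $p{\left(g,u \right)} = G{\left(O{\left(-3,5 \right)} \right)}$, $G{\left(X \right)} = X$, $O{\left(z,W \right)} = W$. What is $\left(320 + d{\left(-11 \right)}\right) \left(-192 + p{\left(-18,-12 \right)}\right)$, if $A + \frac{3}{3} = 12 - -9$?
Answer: $- \frac{1194743}{20} \approx -59737.0$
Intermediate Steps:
$A = 20$ ($A = -1 + \left(12 - -9\right) = -1 + \left(12 + 9\right) = -1 + 21 = 20$)
$p{\left(g,u \right)} = 5$
$d{\left(j \right)} = \frac{j}{20}$
$\left(320 + d{\left(-11 \right)}\right) \left(-192 + p{\left(-18,-12 \right)}\right) = \left(320 + \frac{1}{20} \left(-11\right)\right) \left(-192 + 5\right) = \left(320 - \frac{11}{20}\right) \left(-187\right) = \frac{6389}{20} \left(-187\right) = - \frac{1194743}{20}$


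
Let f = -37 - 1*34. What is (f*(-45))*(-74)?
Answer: -236430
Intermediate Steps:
f = -71 (f = -37 - 34 = -71)
(f*(-45))*(-74) = -71*(-45)*(-74) = 3195*(-74) = -236430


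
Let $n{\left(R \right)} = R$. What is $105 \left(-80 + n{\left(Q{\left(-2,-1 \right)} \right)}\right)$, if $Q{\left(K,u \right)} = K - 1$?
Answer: $-8715$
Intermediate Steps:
$Q{\left(K,u \right)} = -1 + K$
$105 \left(-80 + n{\left(Q{\left(-2,-1 \right)} \right)}\right) = 105 \left(-80 - 3\right) = 105 \left(-83\right) = -8715$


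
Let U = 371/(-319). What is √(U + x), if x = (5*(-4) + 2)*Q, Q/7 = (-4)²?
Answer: 5*I*√8210741/319 ≈ 44.913*I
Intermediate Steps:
Q = 112 (Q = 7*(-4)² = 7*16 = 112)
U = -371/319 (U = 371*(-1/319) = -371/319 ≈ -1.1630)
x = -2016 (x = (5*(-4) + 2)*112 = (-20 + 2)*112 = -18*112 = -2016)
√(U + x) = √(-371/319 - 2016) = √(-643475/319) = 5*I*√8210741/319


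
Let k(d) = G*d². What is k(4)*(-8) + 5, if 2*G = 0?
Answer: 5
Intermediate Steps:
G = 0 (G = (½)*0 = 0)
k(d) = 0 (k(d) = 0*d² = 0)
k(4)*(-8) + 5 = 0*(-8) + 5 = 0 + 5 = 5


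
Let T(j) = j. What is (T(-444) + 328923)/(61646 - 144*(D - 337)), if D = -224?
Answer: 328479/142430 ≈ 2.3062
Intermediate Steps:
(T(-444) + 328923)/(61646 - 144*(D - 337)) = (-444 + 328923)/(61646 - 144*(-224 - 337)) = 328479/(61646 - 144*(-561)) = 328479/(61646 + 80784) = 328479/142430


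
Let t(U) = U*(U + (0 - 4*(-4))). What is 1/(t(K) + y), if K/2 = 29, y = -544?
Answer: 1/3748 ≈ 0.00026681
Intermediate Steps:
K = 58 (K = 2*29 = 58)
t(U) = U*(16 + U) (t(U) = U*(U + (0 + 16)) = U*(U + 16) = U*(16 + U))
1/(t(K) + y) = 1/(58*(16 + 58) - 544) = 1/(58*74 - 544) = 1/(4292 - 544) = 1/3748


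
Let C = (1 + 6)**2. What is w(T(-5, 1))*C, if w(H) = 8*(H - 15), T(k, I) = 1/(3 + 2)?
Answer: -29008/5 ≈ -5801.6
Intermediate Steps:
T(k, I) = 1/5
C = 49 (C = 7**2 = 49)
w(H) = -120 + 8*H (w(H) = 8*(-15 + H) = -120 + 8*H)
w(T(-5, 1))*C = (-120 + 8*(1/5))*49 = (-120 + 8/5)*49 = -592/5*49 = -29008/5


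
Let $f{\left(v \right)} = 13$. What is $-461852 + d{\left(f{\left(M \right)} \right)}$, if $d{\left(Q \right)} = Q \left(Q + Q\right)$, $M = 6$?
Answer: $-461514$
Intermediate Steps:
$d{\left(Q \right)} = 2 Q^{2}$ ($d{\left(Q \right)} = Q 2 Q = 2 Q^{2}$)
$-461852 + d{\left(f{\left(M \right)} \right)} = -461852 + 2 \cdot 13^{2} = -461852 + 2 \cdot 169 = -461852 + 338 = -461514$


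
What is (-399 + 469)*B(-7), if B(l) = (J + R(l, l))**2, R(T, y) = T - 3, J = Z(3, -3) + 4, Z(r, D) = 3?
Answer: 630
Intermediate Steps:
J = 7 (J = 3 + 4 = 7)
R(T, y) = -3 + T
B(l) = (4 + l)**2 (B(l) = (7 + (-3 + l))**2 = (4 + l)**2)
(-399 + 469)*B(-7) = (-399 + 469)*(4 - 7)**2 = 70*(-3)**2 = 70*9 = 630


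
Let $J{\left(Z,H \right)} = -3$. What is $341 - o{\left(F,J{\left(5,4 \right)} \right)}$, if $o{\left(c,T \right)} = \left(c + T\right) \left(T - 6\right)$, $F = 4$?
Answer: $350$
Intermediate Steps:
$o{\left(c,T \right)} = \left(-6 + T\right) \left(T + c\right)$ ($o{\left(c,T \right)} = \left(T + c\right) \left(-6 + T\right) = \left(-6 + T\right) \left(T + c\right)$)
$341 - o{\left(F,J{\left(5,4 \right)} \right)} = 341 - \left(\left(-3\right)^{2} - -18 - 24 - 12\right) = 341 - \left(9 + 18 - 24 - 12\right) = 341 - -9 = 341 + 9 = 350$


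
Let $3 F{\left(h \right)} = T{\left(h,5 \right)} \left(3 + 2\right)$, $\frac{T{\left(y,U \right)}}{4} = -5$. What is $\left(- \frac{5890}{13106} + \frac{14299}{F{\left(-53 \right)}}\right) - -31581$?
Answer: $\frac{20413630759}{655300} \approx 31152.0$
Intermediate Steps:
$T{\left(y,U \right)} = -20$ ($T{\left(y,U \right)} = 4 \left(-5\right) = -20$)
$F{\left(h \right)} = - \frac{100}{3}$ ($F{\left(h \right)} = \frac{\left(-20\right) \left(3 + 2\right)}{3} = \frac{\left(-20\right) 5}{3} = \frac{1}{3} \left(-100\right) = - \frac{100}{3}$)
$\left(- \frac{5890}{13106} + \frac{14299}{F{\left(-53 \right)}}\right) - -31581 = \left(- \frac{5890}{13106} + \frac{14299}{- \frac{100}{3}}\right) - -31581 = \left(\left(-5890\right) \frac{1}{13106} + 14299 \left(- \frac{3}{100}\right)\right) + 31581 = \left(- \frac{2945}{6553} - \frac{42897}{100}\right) + 31581 = - \frac{281398541}{655300} + 31581 = \frac{20413630759}{655300}$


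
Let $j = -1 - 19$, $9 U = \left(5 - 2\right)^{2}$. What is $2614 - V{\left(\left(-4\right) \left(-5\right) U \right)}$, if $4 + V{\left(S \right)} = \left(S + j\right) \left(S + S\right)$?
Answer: $2618$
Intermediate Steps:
$U = 1$ ($U = \frac{\left(5 - 2\right)^{2}}{9} = \frac{3^{2}}{9} = \frac{1}{9} \cdot 9 = 1$)
$j = -20$ ($j = -1 - 19 = -20$)
$V{\left(S \right)} = -4 + 2 S \left(-20 + S\right)$ ($V{\left(S \right)} = -4 + \left(S - 20\right) \left(S + S\right) = -4 + \left(-20 + S\right) 2 S = -4 + 2 S \left(-20 + S\right)$)
$2614 - V{\left(\left(-4\right) \left(-5\right) U \right)} = 2614 - \left(-4 - 40 \left(-4\right) \left(-5\right) 1 + 2 \left(\left(-4\right) \left(-5\right) 1\right)^{2}\right) = 2614 - \left(-4 - 40 \cdot 20 \cdot 1 + 2 \left(20 \cdot 1\right)^{2}\right) = 2614 - \left(-4 - 800 + 2 \cdot 20^{2}\right) = 2614 - \left(-4 - 800 + 2 \cdot 400\right) = 2614 - \left(-4 - 800 + 800\right) = 2614 - -4 = 2614 + 4 = 2618$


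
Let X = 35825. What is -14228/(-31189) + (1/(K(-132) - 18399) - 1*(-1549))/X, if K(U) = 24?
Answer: 10253798664686/20531231371875 ≈ 0.49942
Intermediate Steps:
-14228/(-31189) + (1/(K(-132) - 18399) - 1*(-1549))/X = -14228/(-31189) + (1/(24 - 18399) - 1*(-1549))/35825 = -14228*(-1/31189) + (1/(-18375) + 1549)*(1/35825) = 14228/31189 + (-1/18375 + 1549)*(1/35825) = 14228/31189 + (28462874/18375)*(1/35825) = 14228/31189 + 28462874/658284375 = 10253798664686/20531231371875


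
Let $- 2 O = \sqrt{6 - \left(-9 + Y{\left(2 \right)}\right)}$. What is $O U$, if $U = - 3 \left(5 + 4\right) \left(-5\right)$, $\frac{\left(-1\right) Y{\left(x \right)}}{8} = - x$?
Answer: $- \frac{135 i}{2} \approx - 67.5 i$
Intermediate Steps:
$Y{\left(x \right)} = 8 x$ ($Y{\left(x \right)} = - 8 \left(- x\right) = 8 x$)
$U = 135$ ($U = - 3 \cdot 9 \left(-5\right) = \left(-3\right) \left(-45\right) = 135$)
$O = - \frac{i}{2}$ ($O = - \frac{\sqrt{6 + \left(9 - 8 \cdot 2\right)}}{2} = - \frac{\sqrt{6 + \left(9 - 16\right)}}{2} = - \frac{\sqrt{6 - 7}}{2} = - \frac{\sqrt{-1}}{2} = - \frac{i}{2} \approx - 0.5 i$)
$O U = - \frac{i}{2} \cdot 135 = - \frac{135 i}{2}$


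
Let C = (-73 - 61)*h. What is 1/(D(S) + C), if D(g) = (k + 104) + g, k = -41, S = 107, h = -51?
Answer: 1/7004 ≈ 0.00014278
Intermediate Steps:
D(g) = 63 + g (D(g) = (-41 + 104) + g = 63 + g)
C = 6834 (C = (-73 - 61)*(-51) = -134*(-51) = 6834)
1/(D(S) + C) = 1/((63 + 107) + 6834) = 1/(170 + 6834) = 1/7004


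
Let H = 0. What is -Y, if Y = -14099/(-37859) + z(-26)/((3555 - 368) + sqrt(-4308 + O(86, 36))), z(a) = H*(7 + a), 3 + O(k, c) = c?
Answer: -14099/37859 ≈ -0.37241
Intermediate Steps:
O(k, c) = -3 + c
z(a) = 0 (z(a) = 0*(7 + a) = 0)
Y = 14099/37859 (Y = -14099/(-37859) + 0/((3555 - 368) + sqrt(-4308 + (-3 + 36))) = -14099*(-1/37859) + 0/(3187 + sqrt(-4308 + 33)) = 14099/37859 + 0/(3187 + sqrt(-4275)) = 14099/37859 + 0/(3187 + 15*I*sqrt(19)) = 14099/37859 + 0 = 14099/37859 ≈ 0.37241)
-Y = -1*14099/37859 = -14099/37859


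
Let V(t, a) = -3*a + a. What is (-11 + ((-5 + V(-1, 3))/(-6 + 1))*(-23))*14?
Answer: -4312/5 ≈ -862.40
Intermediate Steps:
V(t, a) = -2*a
(-11 + ((-5 + V(-1, 3))/(-6 + 1))*(-23))*14 = (-11 + ((-5 - 2*3)/(-6 + 1))*(-23))*14 = (-11 + ((-5 - 6)/(-5))*(-23))*14 = (-11 - 11*(-⅕)*(-23))*14 = (-11 + (11/5)*(-23))*14 = (-11 - 253/5)*14 = -308/5*14 = -4312/5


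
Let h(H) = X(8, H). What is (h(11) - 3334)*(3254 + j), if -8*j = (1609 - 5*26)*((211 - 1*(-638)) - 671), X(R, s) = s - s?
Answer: 197731205/2 ≈ 9.8866e+7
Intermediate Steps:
X(R, s) = 0
j = -131631/4 (j = -(1609 - 5*26)*((211 - 1*(-638)) - 671)/8 = -(1609 - 130)*((211 + 638) - 671)/8 = -1479*(849 - 671)/8 = -1479*178/8 = -⅛*263262 = -131631/4 ≈ -32908.)
h(H) = 0
(h(11) - 3334)*(3254 + j) = (0 - 3334)*(3254 - 131631/4) = -3334*(-118615/4) = 197731205/2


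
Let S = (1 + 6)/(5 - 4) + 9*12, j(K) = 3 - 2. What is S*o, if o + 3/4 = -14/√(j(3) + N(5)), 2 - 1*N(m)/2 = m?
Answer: -345/4 + 322*I*√5 ≈ -86.25 + 720.01*I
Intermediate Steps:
j(K) = 1
N(m) = 4 - 2*m
S = 115 (S = 7/1 + 108 = 7*1 + 108 = 7 + 108 = 115)
o = -¾ + 14*I*√5/5 (o = -¾ - 14/√(1 + (4 - 2*5)) = -¾ - 14/√(1 + (4 - 10)) = -¾ - 14/√(1 - 6) = -¾ - 14*(-I*√5/5) = -¾ - (-14)*I*√5/5 = -¾ + 14*I*√5/5 ≈ -0.75 + 6.261*I)
S*o = 115*(-¾ + 14*I*√5/5) = -345/4 + 322*I*√5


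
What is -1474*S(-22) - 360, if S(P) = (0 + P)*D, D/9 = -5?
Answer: -1459620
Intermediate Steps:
D = -45 (D = 9*(-5) = -45)
S(P) = -45*P (S(P) = (0 + P)*(-45) = P*(-45) = -45*P)
-1474*S(-22) - 360 = -(-66330)*(-22) - 360 = -1474*990 - 360 = -1459260 - 360 = -1459620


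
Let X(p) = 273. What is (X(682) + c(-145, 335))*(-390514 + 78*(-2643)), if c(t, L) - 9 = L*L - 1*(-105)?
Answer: -67191976816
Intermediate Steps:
c(t, L) = 114 + L² (c(t, L) = 9 + (L*L - 1*(-105)) = 9 + (L² + 105) = 9 + (105 + L²) = 114 + L²)
(X(682) + c(-145, 335))*(-390514 + 78*(-2643)) = (273 + (114 + 335²))*(-390514 + 78*(-2643)) = (273 + (114 + 112225))*(-390514 - 206154) = (273 + 112339)*(-596668) = 112612*(-596668) = -67191976816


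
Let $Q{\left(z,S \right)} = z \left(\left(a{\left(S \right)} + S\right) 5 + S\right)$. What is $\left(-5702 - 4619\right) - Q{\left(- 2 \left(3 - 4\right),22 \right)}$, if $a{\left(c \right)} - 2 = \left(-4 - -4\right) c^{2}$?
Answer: $-10605$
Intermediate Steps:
$a{\left(c \right)} = 2$ ($a{\left(c \right)} = 2 + \left(-4 - -4\right) c^{2} = 2 + \left(-4 + 4\right) c^{2} = 2 + 0 c^{2} = 2 + 0 = 2$)
$Q{\left(z,S \right)} = z \left(10 + 6 S\right)$ ($Q{\left(z,S \right)} = z \left(\left(2 + S\right) 5 + S\right) = z \left(\left(10 + 5 S\right) + S\right) = z \left(10 + 6 S\right)$)
$\left(-5702 - 4619\right) - Q{\left(- 2 \left(3 - 4\right),22 \right)} = \left(-5702 - 4619\right) - 2 \left(- 2 \left(3 - 4\right)\right) \left(5 + 3 \cdot 22\right) = \left(-5702 - 4619\right) - 2 \left(\left(-2\right) \left(-1\right)\right) \left(5 + 66\right) = -10321 - 2 \cdot 2 \cdot 71 = -10321 - 284 = -10605$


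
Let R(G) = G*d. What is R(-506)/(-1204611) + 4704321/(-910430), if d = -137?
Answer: -5729989652591/1096713992730 ≈ -5.2247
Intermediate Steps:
R(G) = -137*G (R(G) = G*(-137) = -137*G)
R(-506)/(-1204611) + 4704321/(-910430) = -137*(-506)/(-1204611) + 4704321/(-910430) = 69322*(-1/1204611) + 4704321*(-1/910430) = -69322/1204611 - 4704321/910430 = -5729989652591/1096713992730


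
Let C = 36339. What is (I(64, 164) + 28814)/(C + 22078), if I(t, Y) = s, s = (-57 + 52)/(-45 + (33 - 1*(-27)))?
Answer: 86441/175251 ≈ 0.49324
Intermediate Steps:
s = -1/3 (s = -5/(-45 + (33 + 27)) = -5/(-45 + 60) = -5/15 = -5*1/15 = -1/3 ≈ -0.33333)
I(t, Y) = -1/3
(I(64, 164) + 28814)/(C + 22078) = (-1/3 + 28814)/(36339 + 22078) = (86441/3)/58417 = (86441/3)*(1/58417) = 86441/175251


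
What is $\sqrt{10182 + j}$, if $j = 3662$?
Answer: $2 \sqrt{3461} \approx 117.66$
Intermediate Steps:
$\sqrt{10182 + j} = \sqrt{10182 + 3662} = \sqrt{13844} = 2 \sqrt{3461}$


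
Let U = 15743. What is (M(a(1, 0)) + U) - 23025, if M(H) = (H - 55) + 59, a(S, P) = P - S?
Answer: -7279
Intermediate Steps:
M(H) = 4 + H (M(H) = (-55 + H) + 59 = 4 + H)
(M(a(1, 0)) + U) - 23025 = ((4 + (0 - 1*1)) + 15743) - 23025 = ((4 + (0 - 1)) + 15743) - 23025 = ((4 - 1) + 15743) - 23025 = (3 + 15743) - 23025 = 15746 - 23025 = -7279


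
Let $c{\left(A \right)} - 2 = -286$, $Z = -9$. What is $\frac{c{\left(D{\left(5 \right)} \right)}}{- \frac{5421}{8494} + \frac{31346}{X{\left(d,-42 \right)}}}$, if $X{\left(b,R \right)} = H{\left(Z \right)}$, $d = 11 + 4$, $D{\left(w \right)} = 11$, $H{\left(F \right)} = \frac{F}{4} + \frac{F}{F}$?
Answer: $\frac{12061480}{1065038801} \approx 0.011325$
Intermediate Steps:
$H{\left(F \right)} = 1 + \frac{F}{4}$ ($H{\left(F \right)} = F \frac{1}{4} + 1 = \frac{F}{4} + 1 = 1 + \frac{F}{4}$)
$c{\left(A \right)} = -284$ ($c{\left(A \right)} = 2 - 286 = -284$)
$d = 15$
$X{\left(b,R \right)} = - \frac{5}{4}$ ($X{\left(b,R \right)} = 1 + \frac{1}{4} \left(-9\right) = 1 - \frac{9}{4} = - \frac{5}{4}$)
$\frac{c{\left(D{\left(5 \right)} \right)}}{- \frac{5421}{8494} + \frac{31346}{X{\left(d,-42 \right)}}} = - \frac{284}{- \frac{5421}{8494} + \frac{31346}{- \frac{5}{4}}} = - \frac{284}{\left(-5421\right) \frac{1}{8494} + 31346 \left(- \frac{4}{5}\right)} = - \frac{284}{- \frac{5421}{8494} - \frac{125384}{5}} = - \frac{284}{- \frac{1065038801}{42470}} = \left(-284\right) \left(- \frac{42470}{1065038801}\right) = \frac{12061480}{1065038801}$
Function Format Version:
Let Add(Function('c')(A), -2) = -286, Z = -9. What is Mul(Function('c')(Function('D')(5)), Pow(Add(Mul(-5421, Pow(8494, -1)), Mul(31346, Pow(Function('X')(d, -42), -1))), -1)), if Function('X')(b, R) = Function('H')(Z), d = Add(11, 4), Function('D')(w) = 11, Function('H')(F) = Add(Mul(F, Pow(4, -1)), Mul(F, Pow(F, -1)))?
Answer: Rational(12061480, 1065038801) ≈ 0.011325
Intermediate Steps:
Function('H')(F) = Add(1, Mul(Rational(1, 4), F)) (Function('H')(F) = Add(Mul(F, Rational(1, 4)), 1) = Add(Mul(Rational(1, 4), F), 1) = Add(1, Mul(Rational(1, 4), F)))
Function('c')(A) = -284 (Function('c')(A) = Add(2, -286) = -284)
d = 15
Function('X')(b, R) = Rational(-5, 4) (Function('X')(b, R) = Add(1, Mul(Rational(1, 4), -9)) = Add(1, Rational(-9, 4)) = Rational(-5, 4))
Mul(Function('c')(Function('D')(5)), Pow(Add(Mul(-5421, Pow(8494, -1)), Mul(31346, Pow(Function('X')(d, -42), -1))), -1)) = Mul(-284, Pow(Add(Mul(-5421, Pow(8494, -1)), Mul(31346, Pow(Rational(-5, 4), -1))), -1)) = Mul(-284, Pow(Add(Mul(-5421, Rational(1, 8494)), Mul(31346, Rational(-4, 5))), -1)) = Mul(-284, Pow(Add(Rational(-5421, 8494), Rational(-125384, 5)), -1)) = Mul(-284, Pow(Rational(-1065038801, 42470), -1)) = Mul(-284, Rational(-42470, 1065038801)) = Rational(12061480, 1065038801)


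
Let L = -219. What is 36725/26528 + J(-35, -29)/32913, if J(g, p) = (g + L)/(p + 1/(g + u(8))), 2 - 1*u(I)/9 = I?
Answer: 1560770179159/1127192838624 ≈ 1.3847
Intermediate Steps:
u(I) = 18 - 9*I
J(g, p) = (-219 + g)/(p + 1/(-54 + g)) (J(g, p) = (g - 219)/(p + 1/(g + (18 - 9*8))) = (-219 + g)/(p + 1/(g + (18 - 72))) = (-219 + g)/(p + 1/(g - 54)) = (-219 + g)/(p + 1/(-54 + g)))
36725/26528 + J(-35, -29)/32913 = 36725/26528 + ((11826 + (-35)² - 273*(-35))/(1 - 54*(-29) - 35*(-29)))/32913 = 36725*(1/26528) + ((11826 + 1225 + 9555)/(1 + 1566 + 1015))*(1/32913) = 36725/26528 + (22606/2582)*(1/32913) = 36725/26528 + ((1/2582)*22606)*(1/32913) = 36725/26528 + (11303/1291)*(1/32913) = 36725/26528 + 11303/42490683 = 1560770179159/1127192838624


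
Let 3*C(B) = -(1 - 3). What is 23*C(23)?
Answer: 46/3 ≈ 15.333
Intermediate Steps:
C(B) = ⅔ (C(B) = (-(1 - 3))/3 = (-1*(-2))/3 = (⅓)*2 = ⅔)
23*C(23) = 23*(⅔) = 46/3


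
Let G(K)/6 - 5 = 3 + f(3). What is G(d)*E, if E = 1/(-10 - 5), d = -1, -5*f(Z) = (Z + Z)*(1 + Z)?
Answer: -32/25 ≈ -1.2800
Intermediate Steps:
f(Z) = -2*Z*(1 + Z)/5 (f(Z) = -(Z + Z)*(1 + Z)/5 = -2*Z*(1 + Z)/5)
E = -1/15 (E = 1/(-15) = -1/15 ≈ -0.066667)
G(K) = 96/5 (G(K) = 30 + 6*(3 - ⅖*3*(1 + 3)) = 30 + 6*(3 - ⅖*3*4) = 30 + 6*(3 - 24/5) = 30 + 6*(-9/5) = 30 - 54/5 = 96/5)
G(d)*E = (96/5)*(-1/15) = -32/25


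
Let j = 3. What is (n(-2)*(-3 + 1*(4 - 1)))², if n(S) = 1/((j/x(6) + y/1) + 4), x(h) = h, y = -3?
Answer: 0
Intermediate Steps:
n(S) = ⅔ (n(S) = 1/((3/6 - 3/1) + 4) = 1/((3*(⅙) - 3*1) + 4) = 1/((½ - 3) + 4) = 1/(-5/2 + 4) = 1/(3/2) = ⅔)
(n(-2)*(-3 + 1*(4 - 1)))² = (2*(-3 + 1*(4 - 1))/3)² = (2*(-3 + 1*3)/3)² = (2*(-3 + 3)/3)² = ((⅔)*0)² = 0² = 0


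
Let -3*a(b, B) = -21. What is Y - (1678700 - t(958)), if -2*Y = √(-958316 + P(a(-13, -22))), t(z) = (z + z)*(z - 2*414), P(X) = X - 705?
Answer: -1429620 - I*√959014/2 ≈ -1.4296e+6 - 489.65*I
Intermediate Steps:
a(b, B) = 7 (a(b, B) = -⅓*(-21) = 7)
P(X) = -705 + X
t(z) = 2*z*(-828 + z) (t(z) = (2*z)*(z - 828) = (2*z)*(-828 + z) = 2*z*(-828 + z))
Y = -I*√959014/2 (Y = -√(-958316 + (-705 + 7))/2 = -√(-958316 - 698)/2 = -I*√959014/2 ≈ -489.65*I)
Y - (1678700 - t(958)) = -I*√959014/2 - (1678700 - 2*958*(-828 + 958)) = -I*√959014/2 - (1678700 - 2*958*130) = -I*√959014/2 - (1678700 - 1*249080) = -I*√959014/2 - (1678700 - 249080) = -I*√959014/2 - 1*1429620 = -I*√959014/2 - 1429620 = -1429620 - I*√959014/2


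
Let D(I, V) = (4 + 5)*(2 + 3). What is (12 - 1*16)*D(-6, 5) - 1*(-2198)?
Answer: 2018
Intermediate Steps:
D(I, V) = 45 (D(I, V) = 9*5 = 45)
(12 - 1*16)*D(-6, 5) - 1*(-2198) = (12 - 1*16)*45 - 1*(-2198) = (12 - 16)*45 + 2198 = -4*45 + 2198 = -180 + 2198 = 2018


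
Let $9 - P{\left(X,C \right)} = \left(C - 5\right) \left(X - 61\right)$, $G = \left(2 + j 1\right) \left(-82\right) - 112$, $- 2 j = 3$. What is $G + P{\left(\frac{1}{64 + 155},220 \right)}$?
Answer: $\frac{2840434}{219} \approx 12970.0$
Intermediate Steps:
$j = - \frac{3}{2}$ ($j = \left(- \frac{1}{2}\right) 3 = - \frac{3}{2} \approx -1.5$)
$G = -153$ ($G = \left(2 - \frac{3}{2}\right) \left(-82\right) - 112 = \frac{1}{2} \left(-82\right) - 112 = -41 - 112 = -153$)
$P{\left(X,C \right)} = 9 - \left(-61 + X\right) \left(-5 + C\right)$ ($P{\left(X,C \right)} = 9 - \left(C - 5\right) \left(X - 61\right) = 9 - \left(-5 + C\right) \left(-61 + X\right) = 9 - \left(-61 + X\right) \left(-5 + C\right)$)
$G + P{\left(\frac{1}{64 + 155},220 \right)} = -153 + \left(-296 + \frac{5}{64 + 155} + 61 \cdot 220 - \frac{220}{64 + 155}\right) = -153 + \left(-296 + \frac{5}{219} + 13420 - \frac{220}{219}\right) = -153 + \frac{2873941}{219} = \frac{2840434}{219}$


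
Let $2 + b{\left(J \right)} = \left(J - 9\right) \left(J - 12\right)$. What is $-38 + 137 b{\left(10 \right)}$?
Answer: $-586$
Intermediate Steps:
$b{\left(J \right)} = -2 + \left(-12 + J\right) \left(-9 + J\right)$ ($b{\left(J \right)} = -2 + \left(J - 9\right) \left(J - 12\right) = -2 + \left(-9 + J\right) \left(-12 + J\right) = -2 + \left(-12 + J\right) \left(-9 + J\right)$)
$-38 + 137 b{\left(10 \right)} = -38 + 137 \left(106 + 10^{2} - 210\right) = -38 + 137 \left(106 + 100 - 210\right) = -38 + 137 \left(-4\right) = -38 - 548 = -586$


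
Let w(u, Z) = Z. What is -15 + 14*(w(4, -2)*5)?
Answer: -155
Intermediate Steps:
-15 + 14*(w(4, -2)*5) = -15 + 14*(-2*5) = -15 + 14*(-10) = -15 - 140 = -155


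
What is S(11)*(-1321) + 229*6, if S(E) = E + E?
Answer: -27688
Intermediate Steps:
S(E) = 2*E
S(11)*(-1321) + 229*6 = (2*11)*(-1321) + 229*6 = 22*(-1321) + 1374 = -29062 + 1374 = -27688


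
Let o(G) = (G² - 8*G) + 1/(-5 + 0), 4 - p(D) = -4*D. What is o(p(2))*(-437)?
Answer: -104443/5 ≈ -20889.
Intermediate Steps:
p(D) = 4 + 4*D (p(D) = 4 - (-4)*D = 4 + 4*D)
o(G) = -⅕ + G² - 8*G (o(G) = (G² - 8*G) + 1/(-5) = (G² - 8*G) - ⅕ = -⅕ + G² - 8*G)
o(p(2))*(-437) = (-⅕ + (4 + 4*2)² - 8*(4 + 4*2))*(-437) = (-⅕ + (4 + 8)² - 8*(4 + 8))*(-437) = (-⅕ + 12² - 8*12)*(-437) = (-⅕ + 144 - 96)*(-437) = (239/5)*(-437) = -104443/5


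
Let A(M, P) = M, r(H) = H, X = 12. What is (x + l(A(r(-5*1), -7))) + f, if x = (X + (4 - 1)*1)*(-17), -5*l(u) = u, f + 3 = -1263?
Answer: -1520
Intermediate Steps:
f = -1266 (f = -3 - 1263 = -1266)
l(u) = -u/5
x = -255 (x = (12 + (4 - 1)*1)*(-17) = (12 + 3*1)*(-17) = (12 + 3)*(-17) = 15*(-17) = -255)
(x + l(A(r(-5*1), -7))) + f = (-255 - (-1)) - 1266 = (-255 - 1/5*(-5)) - 1266 = (-255 + 1) - 1266 = -254 - 1266 = -1520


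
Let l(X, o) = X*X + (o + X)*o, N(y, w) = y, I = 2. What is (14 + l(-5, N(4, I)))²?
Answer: 1225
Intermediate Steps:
l(X, o) = X² + o*(X + o) (l(X, o) = X² + (X + o)*o = X² + o*(X + o))
(14 + l(-5, N(4, I)))² = (14 + ((-5)² + 4² - 5*4))² = (14 + (25 + 16 - 20))² = (14 + 21)² = 35² = 1225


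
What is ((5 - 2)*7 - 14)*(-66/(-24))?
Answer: 77/4 ≈ 19.250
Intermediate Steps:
((5 - 2)*7 - 14)*(-66/(-24)) = (3*7 - 14)*(-66*(-1/24)) = (21 - 14)*(11/4) = 7*(11/4) = 77/4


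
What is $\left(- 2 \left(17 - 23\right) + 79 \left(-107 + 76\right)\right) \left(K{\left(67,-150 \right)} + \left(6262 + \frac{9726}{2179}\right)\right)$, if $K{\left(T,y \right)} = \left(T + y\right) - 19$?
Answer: $- \frac{32734675942}{2179} \approx -1.5023 \cdot 10^{7}$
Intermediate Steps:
$K{\left(T,y \right)} = -19 + T + y$
$\left(- 2 \left(17 - 23\right) + 79 \left(-107 + 76\right)\right) \left(K{\left(67,-150 \right)} + \left(6262 + \frac{9726}{2179}\right)\right) = \left(- 2 \left(17 - 23\right) + 79 \left(-107 + 76\right)\right) \left(\left(-19 + 67 - 150\right) + \left(6262 + \frac{9726}{2179}\right)\right) = \left(\left(-2\right) \left(-6\right) + 79 \left(-31\right)\right) \left(-102 + \left(6262 + 9726 \cdot \frac{1}{2179}\right)\right) = \left(12 - 2449\right) \left(-102 + \left(6262 + \frac{9726}{2179}\right)\right) = - 2437 \left(-102 + \frac{13654624}{2179}\right) = \left(-2437\right) \frac{13432366}{2179} = - \frac{32734675942}{2179}$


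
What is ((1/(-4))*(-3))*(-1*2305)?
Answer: -6915/4 ≈ -1728.8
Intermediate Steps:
((1/(-4))*(-3))*(-1*2305) = (-¼*1*(-3))*(-2305) = -¼*(-3)*(-2305) = (¾)*(-2305) = -6915/4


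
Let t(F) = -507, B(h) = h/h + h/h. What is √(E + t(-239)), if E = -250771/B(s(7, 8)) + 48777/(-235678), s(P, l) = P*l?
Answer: 2*I*√437037473936486/117839 ≈ 354.81*I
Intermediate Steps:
B(h) = 2 (B(h) = 1 + 1 = 2)
E = -14775326323/117839 (E = -250771/2 + 48777/(-235678) = -250771*½ + 48777*(-1/235678) = -250771/2 - 48777/235678 = -14775326323/117839 ≈ -1.2539e+5)
√(E + t(-239)) = √(-14775326323/117839 - 507) = √(-14835070696/117839) = 2*I*√437037473936486/117839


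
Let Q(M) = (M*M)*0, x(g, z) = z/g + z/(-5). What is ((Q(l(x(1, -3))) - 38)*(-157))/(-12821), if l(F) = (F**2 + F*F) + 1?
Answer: -5966/12821 ≈ -0.46533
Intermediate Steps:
x(g, z) = -z/5 + z/g (x(g, z) = z/g + z*(-1/5) = z/g - z/5 = -z/5 + z/g)
l(F) = 1 + 2*F**2 (l(F) = (F**2 + F**2) + 1 = 2*F**2 + 1 = 1 + 2*F**2)
Q(M) = 0 (Q(M) = M**2*0 = 0)
((Q(l(x(1, -3))) - 38)*(-157))/(-12821) = ((0 - 38)*(-157))/(-12821) = -38*(-157)*(-1/12821) = 5966*(-1/12821) = -5966/12821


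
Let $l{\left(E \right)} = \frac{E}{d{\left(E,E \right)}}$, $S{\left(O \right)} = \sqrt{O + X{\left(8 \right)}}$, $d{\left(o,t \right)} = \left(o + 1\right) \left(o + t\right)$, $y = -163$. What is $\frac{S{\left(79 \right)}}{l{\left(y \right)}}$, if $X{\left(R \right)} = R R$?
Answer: $- 324 \sqrt{143} \approx -3874.5$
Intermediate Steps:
$d{\left(o,t \right)} = \left(1 + o\right) \left(o + t\right)$
$X{\left(R \right)} = R^{2}$
$S{\left(O \right)} = \sqrt{64 + O}$ ($S{\left(O \right)} = \sqrt{O + 8^{2}} = \sqrt{O + 64} = \sqrt{64 + O}$)
$l{\left(E \right)} = \frac{E}{2 E + 2 E^{2}}$ ($l{\left(E \right)} = \frac{E}{E + E + E^{2} + E E} = \frac{E}{E + E + E^{2} + E^{2}} = \frac{E}{2 E + 2 E^{2}}$)
$\frac{S{\left(79 \right)}}{l{\left(y \right)}} = \frac{\sqrt{64 + 79}}{\frac{1}{2} \frac{1}{1 - 163}} = \frac{\sqrt{143}}{\frac{1}{2} \frac{1}{-162}} = \frac{\sqrt{143}}{\frac{1}{2} \left(- \frac{1}{162}\right)} = \frac{\sqrt{143}}{- \frac{1}{324}} = \sqrt{143} \left(-324\right) = - 324 \sqrt{143}$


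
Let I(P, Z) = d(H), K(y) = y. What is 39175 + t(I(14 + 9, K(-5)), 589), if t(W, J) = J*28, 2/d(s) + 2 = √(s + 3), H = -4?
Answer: 55667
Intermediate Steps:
d(s) = 2/(-2 + √(3 + s)) (d(s) = 2/(-2 + √(s + 3)) = 2/(-2 + √(3 + s)))
I(P, Z) = 2*(-2 - I)/5 (I(P, Z) = 2/(-2 + √(3 - 4)) = 2/(-2 + √(-1)) = 2/(-2 + I) = 2*((-2 - I)/5) = 2*(-2 - I)/5)
t(W, J) = 28*J
39175 + t(I(14 + 9, K(-5)), 589) = 39175 + 28*589 = 39175 + 16492 = 55667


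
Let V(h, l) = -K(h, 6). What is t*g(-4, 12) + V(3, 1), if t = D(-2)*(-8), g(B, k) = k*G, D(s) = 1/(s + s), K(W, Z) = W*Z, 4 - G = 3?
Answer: 6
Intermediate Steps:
G = 1 (G = 4 - 1*3 = 4 - 3 = 1)
D(s) = 1/(2*s)
V(h, l) = -6*h (V(h, l) = -h*6 = -6*h)
g(B, k) = k (g(B, k) = k*1 = k)
t = 2 (t = ((½)/(-2))*(-8) = ((½)*(-½))*(-8) = -¼*(-8) = 2)
t*g(-4, 12) + V(3, 1) = 2*12 - 6*3 = 24 - 18 = 6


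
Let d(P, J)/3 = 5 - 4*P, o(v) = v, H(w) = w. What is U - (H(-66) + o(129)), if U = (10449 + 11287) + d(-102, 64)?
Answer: 22912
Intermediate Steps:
d(P, J) = 15 - 12*P (d(P, J) = 3*(5 - 4*P) = 15 - 12*P)
U = 22975 (U = (10449 + 11287) + (15 - 12*(-102)) = 21736 + (15 + 1224) = 21736 + 1239 = 22975)
U - (H(-66) + o(129)) = 22975 - (-66 + 129) = 22975 - 1*63 = 22975 - 63 = 22912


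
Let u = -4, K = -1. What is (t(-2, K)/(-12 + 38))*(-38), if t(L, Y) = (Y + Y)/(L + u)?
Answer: -19/39 ≈ -0.48718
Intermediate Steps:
t(L, Y) = 2*Y/(-4 + L) (t(L, Y) = (Y + Y)/(L - 4) = (2*Y)/(-4 + L) = 2*Y/(-4 + L))
(t(-2, K)/(-12 + 38))*(-38) = ((2*(-1)/(-4 - 2))/(-12 + 38))*(-38) = ((2*(-1)/(-6))/26)*(-38) = ((2*(-1)*(-1/6))/26)*(-38) = ((1/26)*(1/3))*(-38) = (1/78)*(-38) = -19/39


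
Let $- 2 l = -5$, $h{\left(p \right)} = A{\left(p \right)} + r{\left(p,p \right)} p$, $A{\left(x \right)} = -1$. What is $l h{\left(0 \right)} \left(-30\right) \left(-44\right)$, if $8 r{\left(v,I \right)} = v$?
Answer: $-3300$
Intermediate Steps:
$r{\left(v,I \right)} = \frac{v}{8}$
$h{\left(p \right)} = -1 + \frac{p^{2}}{8}$ ($h{\left(p \right)} = -1 + \frac{p}{8} p = -1 + \frac{p^{2}}{8}$)
$l = \frac{5}{2}$ ($l = \left(- \frac{1}{2}\right) \left(-5\right) = \frac{5}{2} \approx 2.5$)
$l h{\left(0 \right)} \left(-30\right) \left(-44\right) = \frac{5 \left(-1 + \frac{0^{2}}{8}\right)}{2} \left(-30\right) \left(-44\right) = \frac{5 \left(-1 + \frac{1}{8} \cdot 0\right)}{2} \left(-30\right) \left(-44\right) = \frac{5 \left(-1 + 0\right)}{2} \left(-30\right) \left(-44\right) = \frac{5}{2} \left(-1\right) \left(-30\right) \left(-44\right) = \left(- \frac{5}{2}\right) \left(-30\right) \left(-44\right) = 75 \left(-44\right) = -3300$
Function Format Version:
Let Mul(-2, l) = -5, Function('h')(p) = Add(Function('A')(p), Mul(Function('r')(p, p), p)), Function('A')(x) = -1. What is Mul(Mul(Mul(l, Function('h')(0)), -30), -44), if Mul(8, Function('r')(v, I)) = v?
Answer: -3300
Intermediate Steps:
Function('r')(v, I) = Mul(Rational(1, 8), v)
Function('h')(p) = Add(-1, Mul(Rational(1, 8), Pow(p, 2))) (Function('h')(p) = Add(-1, Mul(Mul(Rational(1, 8), p), p)) = Add(-1, Mul(Rational(1, 8), Pow(p, 2))))
l = Rational(5, 2) (l = Mul(Rational(-1, 2), -5) = Rational(5, 2) ≈ 2.5000)
Mul(Mul(Mul(l, Function('h')(0)), -30), -44) = Mul(Mul(Mul(Rational(5, 2), Add(-1, Mul(Rational(1, 8), Pow(0, 2)))), -30), -44) = Mul(Mul(Mul(Rational(5, 2), Add(-1, Mul(Rational(1, 8), 0))), -30), -44) = Mul(Mul(Mul(Rational(5, 2), Add(-1, 0)), -30), -44) = Mul(Mul(Mul(Rational(5, 2), -1), -30), -44) = Mul(Mul(Rational(-5, 2), -30), -44) = Mul(75, -44) = -3300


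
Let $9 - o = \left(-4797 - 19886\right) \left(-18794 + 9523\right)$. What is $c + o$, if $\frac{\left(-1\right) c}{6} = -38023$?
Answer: $-228607946$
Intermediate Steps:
$c = 228138$ ($c = \left(-6\right) \left(-38023\right) = 228138$)
$o = -228836084$ ($o = 9 - \left(-4797 - 19886\right) \left(-18794 + 9523\right) = 9 - \left(-24683\right) \left(-9271\right) = 9 - 228836093 = -228836084$)
$c + o = 228138 - 228836084 = -228607946$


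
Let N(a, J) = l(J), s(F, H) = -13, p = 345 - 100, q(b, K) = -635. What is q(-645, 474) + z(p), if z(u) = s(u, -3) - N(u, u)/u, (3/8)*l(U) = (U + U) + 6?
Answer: -480248/735 ≈ -653.40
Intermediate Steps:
p = 245
l(U) = 16 + 16*U/3 (l(U) = 8*((U + U) + 6)/3 = 8*(2*U + 6)/3 = 8*(6 + 2*U)/3 = 16 + 16*U/3)
N(a, J) = 16 + 16*J/3
z(u) = -13 - (16 + 16*u/3)/u
q(-645, 474) + z(p) = -635 + (-55/3 - 16/245) = -635 - 13523/735 = -480248/735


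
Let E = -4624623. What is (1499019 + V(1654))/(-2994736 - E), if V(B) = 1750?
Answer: 1500769/1629887 ≈ 0.92078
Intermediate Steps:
(1499019 + V(1654))/(-2994736 - E) = (1499019 + 1750)/(-2994736 - 1*(-4624623)) = 1500769/(-2994736 + 4624623) = 1500769/1629887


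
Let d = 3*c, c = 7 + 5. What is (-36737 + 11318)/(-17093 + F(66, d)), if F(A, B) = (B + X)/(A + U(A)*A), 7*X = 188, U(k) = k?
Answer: 35764533/24049831 ≈ 1.4871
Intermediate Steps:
X = 188/7 (X = (⅐)*188 = 188/7 ≈ 26.857)
c = 12
d = 36 (d = 3*12 = 36)
F(A, B) = (188/7 + B)/(A + A²) (F(A, B) = (B + 188/7)/(A + A*A) = (188/7 + B)/(A + A²))
(-36737 + 11318)/(-17093 + F(66, d)) = (-36737 + 11318)/(-17093 + (188/7 + 36)/(66*(1 + 66))) = -25419/(-17093 + (1/66)*(440/7)/67) = -25419/(-17093 + (1/66)*(1/67)*(440/7)) = -25419/(-17093 + 20/1407) = -25419/(-24049831/1407) = -25419*(-1407/24049831) = 35764533/24049831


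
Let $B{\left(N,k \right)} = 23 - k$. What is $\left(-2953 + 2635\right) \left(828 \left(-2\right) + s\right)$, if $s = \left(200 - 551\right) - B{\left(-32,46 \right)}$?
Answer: $630912$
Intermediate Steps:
$s = -328$ ($s = \left(200 - 551\right) - \left(23 - 46\right) = -351 - -23 = -351 + 23 = -328$)
$\left(-2953 + 2635\right) \left(828 \left(-2\right) + s\right) = \left(-2953 + 2635\right) \left(828 \left(-2\right) - 328\right) = - 318 \left(-1656 - 328\right) = \left(-318\right) \left(-1984\right) = 630912$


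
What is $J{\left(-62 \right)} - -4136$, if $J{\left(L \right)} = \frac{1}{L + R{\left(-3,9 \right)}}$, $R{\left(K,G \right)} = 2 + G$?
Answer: $\frac{210935}{51} \approx 4136.0$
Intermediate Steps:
$J{\left(L \right)} = \frac{1}{11 + L}$ ($J{\left(L \right)} = \frac{1}{L + \left(2 + 9\right)} = \frac{1}{L + 11} = \frac{1}{11 + L}$)
$J{\left(-62 \right)} - -4136 = \frac{1}{11 - 62} - -4136 = \frac{1}{-51} + 4136 = - \frac{1}{51} + 4136 = \frac{210935}{51}$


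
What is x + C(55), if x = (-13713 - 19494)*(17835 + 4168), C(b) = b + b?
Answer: -730653511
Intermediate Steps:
C(b) = 2*b
x = -730653621 (x = -33207*22003 = -730653621)
x + C(55) = -730653621 + 2*55 = -730653621 + 110 = -730653511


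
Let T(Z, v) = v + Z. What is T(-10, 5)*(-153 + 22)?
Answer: 655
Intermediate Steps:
T(Z, v) = Z + v
T(-10, 5)*(-153 + 22) = (-10 + 5)*(-153 + 22) = -5*(-131) = 655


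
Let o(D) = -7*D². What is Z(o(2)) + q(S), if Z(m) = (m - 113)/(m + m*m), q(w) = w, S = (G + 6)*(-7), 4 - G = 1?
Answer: -15923/252 ≈ -63.187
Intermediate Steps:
G = 3 (G = 4 - 1*1 = 4 - 1 = 3)
S = -63 (S = (3 + 6)*(-7) = 9*(-7) = -63)
Z(m) = (-113 + m)/(m + m²)
Z(o(2)) + q(S) = (-113 - 7*2²)/(((-7*2²))*(1 - 7*2²)) - 63 = (-113 - 7*4)/(((-7*4))*(1 - 7*4)) - 63 = (-113 - 28)/((-28)*(1 - 28)) - 63 = -1/28*(-141)/(-27) - 63 = -1/28*(-1/27)*(-141) - 63 = -47/252 - 63 = -15923/252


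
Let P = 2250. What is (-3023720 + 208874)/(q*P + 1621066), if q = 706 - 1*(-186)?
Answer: -1407423/1814033 ≈ -0.77585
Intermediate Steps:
q = 892 (q = 706 + 186 = 892)
(-3023720 + 208874)/(q*P + 1621066) = (-3023720 + 208874)/(892*2250 + 1621066) = -2814846/(2007000 + 1621066) = -2814846/3628066 = -2814846*1/3628066 = -1407423/1814033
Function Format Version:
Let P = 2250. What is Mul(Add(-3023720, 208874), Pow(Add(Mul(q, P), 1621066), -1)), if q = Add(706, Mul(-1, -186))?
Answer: Rational(-1407423, 1814033) ≈ -0.77585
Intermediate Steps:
q = 892 (q = Add(706, 186) = 892)
Mul(Add(-3023720, 208874), Pow(Add(Mul(q, P), 1621066), -1)) = Mul(Add(-3023720, 208874), Pow(Add(Mul(892, 2250), 1621066), -1)) = Mul(-2814846, Pow(Add(2007000, 1621066), -1)) = Mul(-2814846, Pow(3628066, -1)) = Mul(-2814846, Rational(1, 3628066)) = Rational(-1407423, 1814033)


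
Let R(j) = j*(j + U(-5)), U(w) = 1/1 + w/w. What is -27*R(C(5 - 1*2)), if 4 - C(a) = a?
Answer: -81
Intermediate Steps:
C(a) = 4 - a
U(w) = 2 (U(w) = 1*1 + 1 = 1 + 1 = 2)
R(j) = j*(2 + j) (R(j) = j*(j + 2) = j*(2 + j))
-27*R(C(5 - 1*2)) = -27*(4 - (5 - 1*2))*(2 + (4 - (5 - 1*2))) = -27*(4 - (5 - 2))*(2 + (4 - (5 - 2))) = -27*(4 - 1*3)*(2 + (4 - 1*3)) = -27*(4 - 3)*(2 + (4 - 3)) = -27*(2 + 1) = -27*3 = -81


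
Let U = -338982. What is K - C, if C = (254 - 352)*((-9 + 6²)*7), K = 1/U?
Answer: 6278624603/338982 ≈ 18522.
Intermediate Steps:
K = -1/338982 (K = 1/(-338982) = -1/338982 ≈ -2.9500e-6)
C = -18522 (C = -98*(-9 + 36)*7 = -2646*7 = -98*189 = -18522)
K - C = -1/338982 - 1*(-18522) = -1/338982 + 18522 = 6278624603/338982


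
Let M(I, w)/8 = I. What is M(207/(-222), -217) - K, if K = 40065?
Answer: -1482681/37 ≈ -40072.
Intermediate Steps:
M(I, w) = 8*I
M(207/(-222), -217) - K = 8*(207/(-222)) - 1*40065 = 8*(207*(-1/222)) - 40065 = 8*(-69/74) - 40065 = -276/37 - 40065 = -1482681/37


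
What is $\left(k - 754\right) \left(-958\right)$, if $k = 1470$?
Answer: $-685928$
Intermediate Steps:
$\left(k - 754\right) \left(-958\right) = \left(1470 - 754\right) \left(-958\right) = 716 \left(-958\right) = -685928$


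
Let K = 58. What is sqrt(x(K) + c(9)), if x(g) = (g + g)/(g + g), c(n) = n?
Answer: sqrt(10) ≈ 3.1623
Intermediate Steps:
x(g) = 1 (x(g) = (2*g)/((2*g)) = (2*g)*(1/(2*g)) = 1)
sqrt(x(K) + c(9)) = sqrt(1 + 9) = sqrt(10)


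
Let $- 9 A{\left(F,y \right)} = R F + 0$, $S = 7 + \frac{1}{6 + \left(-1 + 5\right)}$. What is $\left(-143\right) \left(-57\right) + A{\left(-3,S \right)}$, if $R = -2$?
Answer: $\frac{24451}{3} \approx 8150.3$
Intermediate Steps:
$S = \frac{71}{10}$ ($S = 7 + \frac{1}{6 + 4} = 7 + \frac{1}{10} = \frac{71}{10} \approx 7.1$)
$A{\left(F,y \right)} = \frac{2 F}{9}$ ($A{\left(F,y \right)} = - \frac{- 2 F + 0}{9} = - \frac{\left(-2\right) F}{9} = \frac{2 F}{9}$)
$\left(-143\right) \left(-57\right) + A{\left(-3,S \right)} = \left(-143\right) \left(-57\right) + \frac{2}{9} \left(-3\right) = 8151 - \frac{2}{3} = \frac{24451}{3}$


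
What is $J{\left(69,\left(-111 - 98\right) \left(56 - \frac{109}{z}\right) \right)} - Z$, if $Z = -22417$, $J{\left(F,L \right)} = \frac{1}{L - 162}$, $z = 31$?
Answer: $\frac{7735322074}{345065} \approx 22417.0$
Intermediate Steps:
$J{\left(F,L \right)} = \frac{1}{-162 + L}$
$J{\left(69,\left(-111 - 98\right) \left(56 - \frac{109}{z}\right) \right)} - Z = \frac{1}{-162 + \left(-111 - 98\right) \left(56 - \frac{109}{31}\right)} - -22417 = \frac{1}{-162 - 209 \left(56 - \frac{109}{31}\right)} + 22417 = \frac{1}{-162 - \frac{340043}{31}} + 22417 = \frac{1}{- \frac{345065}{31}} + 22417 = - \frac{31}{345065} + 22417 = \frac{7735322074}{345065}$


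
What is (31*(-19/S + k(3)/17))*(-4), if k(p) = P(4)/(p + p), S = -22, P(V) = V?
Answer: -62806/561 ≈ -111.95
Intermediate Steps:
k(p) = 2/p (k(p) = 4/(p + p) = 4/((2*p)) = 4*(1/(2*p)) = 2/p)
(31*(-19/S + k(3)/17))*(-4) = (31*(-19/(-22) + (2/3)/17))*(-4) = (31*(-19*(-1/22) + (2*(1/3))*(1/17)))*(-4) = (31*(19/22 + (2/3)*(1/17)))*(-4) = (31*(19/22 + 2/51))*(-4) = (31*(1013/1122))*(-4) = (31403/1122)*(-4) = -62806/561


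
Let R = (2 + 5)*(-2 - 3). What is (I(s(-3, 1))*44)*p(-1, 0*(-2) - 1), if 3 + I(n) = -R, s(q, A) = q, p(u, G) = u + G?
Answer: -2816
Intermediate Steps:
p(u, G) = G + u
R = -35 (R = 7*(-5) = -35)
I(n) = 32 (I(n) = -3 - 1*(-35) = -3 + 35 = 32)
(I(s(-3, 1))*44)*p(-1, 0*(-2) - 1) = (32*44)*((0*(-2) - 1) - 1) = 1408*((0 - 1) - 1) = 1408*(-1 - 1) = 1408*(-2) = -2816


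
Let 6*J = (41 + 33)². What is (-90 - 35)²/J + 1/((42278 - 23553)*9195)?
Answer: 8070767580863/471418914750 ≈ 17.120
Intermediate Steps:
J = 2738/3 (J = (41 + 33)²/6 = (⅙)*74² = (⅙)*5476 = 2738/3 ≈ 912.67)
(-90 - 35)²/J + 1/((42278 - 23553)*9195) = (-90 - 35)²/(2738/3) + 1/((42278 - 23553)*9195) = (-125)²*(3/2738) + (1/9195)/18725 = 15625*(3/2738) + (1/18725)*(1/9195) = 46875/2738 + 1/172176375 = 8070767580863/471418914750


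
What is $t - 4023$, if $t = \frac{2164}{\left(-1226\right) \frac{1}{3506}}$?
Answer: $- \frac{6259591}{613} \approx -10211.0$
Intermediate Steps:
$t = - \frac{3793492}{613}$ ($t = \frac{2164}{\left(-1226\right) \frac{1}{3506}} = \frac{2164}{- \frac{613}{1753}} = 2164 \left(- \frac{1753}{613}\right) = - \frac{3793492}{613} \approx -6188.4$)
$t - 4023 = - \frac{3793492}{613} - 4023 = - \frac{6259591}{613}$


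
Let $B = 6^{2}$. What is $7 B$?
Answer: $252$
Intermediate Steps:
$B = 36$
$7 B = 7 \cdot 36 = 252$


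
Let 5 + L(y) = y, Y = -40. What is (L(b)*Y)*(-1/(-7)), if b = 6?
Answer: -40/7 ≈ -5.7143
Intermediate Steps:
L(y) = -5 + y
(L(b)*Y)*(-1/(-7)) = ((-5 + 6)*(-40))*(-1/(-7)) = (1*(-40))*(-1*(-⅐)) = -40*⅐ = -40/7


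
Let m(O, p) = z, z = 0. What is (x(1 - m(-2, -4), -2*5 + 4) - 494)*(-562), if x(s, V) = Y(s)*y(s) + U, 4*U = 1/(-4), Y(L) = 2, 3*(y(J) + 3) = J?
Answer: 6735851/24 ≈ 2.8066e+5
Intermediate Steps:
y(J) = -3 + J/3
m(O, p) = 0
U = -1/16 (U = (1/4)/(-4) = (1/4)*(-1/4) = -1/16 ≈ -0.062500)
x(s, V) = -97/16 + 2*s/3 (x(s, V) = 2*(-3 + s/3) - 1/16 = (-6 + 2*s/3) - 1/16 = -97/16 + 2*s/3)
(x(1 - m(-2, -4), -2*5 + 4) - 494)*(-562) = ((-97/16 + 2*(1 - 1*0)/3) - 494)*(-562) = ((-97/16 + 2*(1 + 0)/3) - 494)*(-562) = ((-97/16 + (2/3)*1) - 494)*(-562) = ((-97/16 + 2/3) - 494)*(-562) = (-259/48 - 494)*(-562) = -23971/48*(-562) = 6735851/24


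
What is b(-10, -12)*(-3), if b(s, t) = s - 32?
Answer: 126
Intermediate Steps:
b(s, t) = -32 + s
b(-10, -12)*(-3) = (-32 - 10)*(-3) = -42*(-3) = 126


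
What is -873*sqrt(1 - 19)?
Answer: -2619*I*sqrt(2) ≈ -3703.8*I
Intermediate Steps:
-873*sqrt(1 - 19) = -2619*I*sqrt(2)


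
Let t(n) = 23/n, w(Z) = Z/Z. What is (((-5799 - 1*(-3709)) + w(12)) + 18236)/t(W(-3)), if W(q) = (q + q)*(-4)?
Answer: 387528/23 ≈ 16849.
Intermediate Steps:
w(Z) = 1
W(q) = -8*q (W(q) = (2*q)*(-4) = -8*q)
(((-5799 - 1*(-3709)) + w(12)) + 18236)/t(W(-3)) = (((-5799 - 1*(-3709)) + 1) + 18236)/((23/((-8*(-3))))) = (((-5799 + 3709) + 1) + 18236)/((23/24)) = ((-2090 + 1) + 18236)/((23*(1/24))) = (-2089 + 18236)/(23/24) = 16147*(24/23) = 387528/23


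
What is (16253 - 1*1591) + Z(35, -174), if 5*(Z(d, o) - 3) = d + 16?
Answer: 73376/5 ≈ 14675.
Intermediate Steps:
Z(d, o) = 31/5 + d/5 (Z(d, o) = 3 + (d + 16)/5 = 3 + (16 + d)/5 = 3 + (16/5 + d/5) = 31/5 + d/5)
(16253 - 1*1591) + Z(35, -174) = (16253 - 1*1591) + (31/5 + (⅕)*35) = (16253 - 1591) + (31/5 + 7) = 14662 + 66/5 = 73376/5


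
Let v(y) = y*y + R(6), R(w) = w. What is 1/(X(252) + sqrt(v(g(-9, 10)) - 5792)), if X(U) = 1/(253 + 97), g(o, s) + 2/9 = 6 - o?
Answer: 28350/55244682581 - 1102500*I*sqrt(450977)/55244682581 ≈ 5.1317e-7 - 0.013402*I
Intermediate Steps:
g(o, s) = 52/9 - o (g(o, s) = -2/9 + (6 - o) = 52/9 - o)
v(y) = 6 + y**2 (v(y) = y*y + 6 = y**2 + 6 = 6 + y**2)
X(U) = 1/350
1/(X(252) + sqrt(v(g(-9, 10)) - 5792)) = 1/(1/350 + sqrt((6 + (52/9 - 1*(-9))**2) - 5792)) = 1/(1/350 + sqrt((6 + (52/9 + 9)**2) - 5792)) = 1/(1/350 + sqrt((6 + (133/9)**2) - 5792)) = 1/(1/350 + sqrt((6 + 17689/81) - 5792)) = 1/(1/350 + sqrt(18175/81 - 5792)) = 1/(1/350 + sqrt(-450977/81)) = 1/(1/350 + I*sqrt(450977)/9)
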